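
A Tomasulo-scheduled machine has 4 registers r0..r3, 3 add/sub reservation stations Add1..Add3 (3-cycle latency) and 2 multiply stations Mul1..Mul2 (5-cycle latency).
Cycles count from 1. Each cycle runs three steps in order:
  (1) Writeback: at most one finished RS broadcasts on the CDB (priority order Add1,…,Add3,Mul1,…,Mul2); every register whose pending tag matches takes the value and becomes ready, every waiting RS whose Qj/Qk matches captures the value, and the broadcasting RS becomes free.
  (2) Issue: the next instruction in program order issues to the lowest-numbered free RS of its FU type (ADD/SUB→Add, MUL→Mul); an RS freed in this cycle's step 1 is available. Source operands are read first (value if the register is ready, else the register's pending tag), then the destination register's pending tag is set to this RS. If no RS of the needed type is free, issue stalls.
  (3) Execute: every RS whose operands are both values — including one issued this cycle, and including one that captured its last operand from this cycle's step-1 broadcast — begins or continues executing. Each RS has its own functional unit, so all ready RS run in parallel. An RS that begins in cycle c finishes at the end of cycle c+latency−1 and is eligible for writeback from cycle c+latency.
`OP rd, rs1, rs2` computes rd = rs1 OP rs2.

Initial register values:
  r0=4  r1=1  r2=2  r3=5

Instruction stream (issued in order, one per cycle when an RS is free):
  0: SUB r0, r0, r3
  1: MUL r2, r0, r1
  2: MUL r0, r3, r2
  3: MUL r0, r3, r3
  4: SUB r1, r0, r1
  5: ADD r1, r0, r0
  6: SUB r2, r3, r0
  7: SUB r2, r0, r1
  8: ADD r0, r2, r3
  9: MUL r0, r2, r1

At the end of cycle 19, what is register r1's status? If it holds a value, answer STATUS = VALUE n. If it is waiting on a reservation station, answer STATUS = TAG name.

STATUS = VALUE 50

cycle 1: issue SUB r0<-Add1 // r0:Add1,r1:1,r2:2,r3:5
cycle 2: issue MUL r2<-Mul1 // r0:Add1,r1:1,r2:Mul1,r3:5
cycle 3: issue MUL r0<-Mul2 // r0:Mul2,r1:1,r2:Mul1,r3:5
cycle 4: CDB Add1=-1; stall // r0:Mul2,r1:1,r2:Mul1,r3:5
cycle 5: stall // r0:Mul2,r1:1,r2:Mul1,r3:5
cycle 6: stall // r0:Mul2,r1:1,r2:Mul1,r3:5
cycle 7: stall // r0:Mul2,r1:1,r2:Mul1,r3:5
cycle 8: stall // r0:Mul2,r1:1,r2:Mul1,r3:5
cycle 9: CDB Mul1=-1; issue MUL r0<-Mul1 // r0:Mul1,r1:1,r2:-1,r3:5
cycle 10: issue SUB r1<-Add1 // r0:Mul1,r1:Add1,r2:-1,r3:5
cycle 11: issue ADD r1<-Add2 // r0:Mul1,r1:Add2,r2:-1,r3:5
cycle 12: issue SUB r2<-Add3 // r0:Mul1,r1:Add2,r2:Add3,r3:5
cycle 13: stall // r0:Mul1,r1:Add2,r2:Add3,r3:5
cycle 14: CDB Mul1=25; stall // r0:25,r1:Add2,r2:Add3,r3:5
cycle 15: CDB Mul2=-5; stall // r0:25,r1:Add2,r2:Add3,r3:5
cycle 16: stall // r0:25,r1:Add2,r2:Add3,r3:5
cycle 17: CDB Add1=24; issue SUB r2<-Add1 // r0:25,r1:Add2,r2:Add1,r3:5
cycle 18: CDB Add2=50; issue ADD r0<-Add2 // r0:Add2,r1:50,r2:Add1,r3:5
cycle 19: CDB Add3=-20; issue MUL r0<-Mul1 // r0:Mul1,r1:50,r2:Add1,r3:5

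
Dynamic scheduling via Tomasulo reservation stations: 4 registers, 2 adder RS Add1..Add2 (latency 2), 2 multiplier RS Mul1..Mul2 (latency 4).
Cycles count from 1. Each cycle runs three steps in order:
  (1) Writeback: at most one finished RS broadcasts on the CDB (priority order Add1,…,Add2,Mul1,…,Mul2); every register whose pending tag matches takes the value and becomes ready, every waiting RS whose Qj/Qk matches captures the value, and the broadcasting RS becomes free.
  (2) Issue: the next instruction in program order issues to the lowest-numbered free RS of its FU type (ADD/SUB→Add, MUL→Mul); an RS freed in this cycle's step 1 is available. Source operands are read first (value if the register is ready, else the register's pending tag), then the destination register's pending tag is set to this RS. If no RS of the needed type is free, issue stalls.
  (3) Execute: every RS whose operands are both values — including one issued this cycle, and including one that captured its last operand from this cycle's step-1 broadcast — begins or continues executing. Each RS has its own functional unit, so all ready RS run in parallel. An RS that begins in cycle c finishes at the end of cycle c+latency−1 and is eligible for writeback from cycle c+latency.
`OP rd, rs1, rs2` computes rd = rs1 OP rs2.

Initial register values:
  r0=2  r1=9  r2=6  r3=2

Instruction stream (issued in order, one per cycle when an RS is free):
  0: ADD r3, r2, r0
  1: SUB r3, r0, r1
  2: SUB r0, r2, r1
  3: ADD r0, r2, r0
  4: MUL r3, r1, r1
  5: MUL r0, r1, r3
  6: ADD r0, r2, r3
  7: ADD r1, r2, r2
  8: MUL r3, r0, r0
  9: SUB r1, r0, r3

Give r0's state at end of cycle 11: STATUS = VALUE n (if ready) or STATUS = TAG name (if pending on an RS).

cycle 1: issue ADD r3<-Add1 // r0:2,r1:9,r2:6,r3:Add1
cycle 2: issue SUB r3<-Add2 // r0:2,r1:9,r2:6,r3:Add2
cycle 3: CDB Add1=8; issue SUB r0<-Add1 // r0:Add1,r1:9,r2:6,r3:Add2
cycle 4: CDB Add2=-7; issue ADD r0<-Add2 // r0:Add2,r1:9,r2:6,r3:-7
cycle 5: CDB Add1=-3; issue MUL r3<-Mul1 // r0:Add2,r1:9,r2:6,r3:Mul1
cycle 6: issue MUL r0<-Mul2 // r0:Mul2,r1:9,r2:6,r3:Mul1
cycle 7: CDB Add2=3; issue ADD r0<-Add1 // r0:Add1,r1:9,r2:6,r3:Mul1
cycle 8: issue ADD r1<-Add2 // r0:Add1,r1:Add2,r2:6,r3:Mul1
cycle 9: CDB Mul1=81; issue MUL r3<-Mul1 // r0:Add1,r1:Add2,r2:6,r3:Mul1
cycle 10: CDB Add2=12; issue SUB r1<-Add2 // r0:Add1,r1:Add2,r2:6,r3:Mul1
cycle 11: CDB Add1=87 // r0:87,r1:Add2,r2:6,r3:Mul1

STATUS = VALUE 87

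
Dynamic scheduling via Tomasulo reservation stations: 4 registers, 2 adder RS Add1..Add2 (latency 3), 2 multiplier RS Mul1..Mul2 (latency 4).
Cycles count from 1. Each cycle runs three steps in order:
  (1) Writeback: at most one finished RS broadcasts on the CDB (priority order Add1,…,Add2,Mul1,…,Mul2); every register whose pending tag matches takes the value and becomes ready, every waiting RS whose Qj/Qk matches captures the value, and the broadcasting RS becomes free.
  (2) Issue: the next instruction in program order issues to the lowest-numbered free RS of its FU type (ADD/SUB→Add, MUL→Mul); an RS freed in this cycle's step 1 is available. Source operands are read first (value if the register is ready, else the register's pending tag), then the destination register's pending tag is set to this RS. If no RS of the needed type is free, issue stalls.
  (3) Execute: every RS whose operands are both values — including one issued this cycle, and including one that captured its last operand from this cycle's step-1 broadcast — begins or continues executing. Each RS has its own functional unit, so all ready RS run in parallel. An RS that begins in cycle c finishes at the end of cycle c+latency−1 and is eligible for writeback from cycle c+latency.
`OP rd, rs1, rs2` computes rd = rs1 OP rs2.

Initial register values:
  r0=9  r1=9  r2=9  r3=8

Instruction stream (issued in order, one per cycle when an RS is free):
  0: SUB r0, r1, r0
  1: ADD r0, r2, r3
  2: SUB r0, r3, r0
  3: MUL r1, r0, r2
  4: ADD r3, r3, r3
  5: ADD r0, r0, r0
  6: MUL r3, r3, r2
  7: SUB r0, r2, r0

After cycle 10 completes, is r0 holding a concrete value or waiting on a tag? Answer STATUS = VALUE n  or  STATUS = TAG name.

STATUS = TAG Add2

cycle 1: issue SUB r0<-Add1 // r0:Add1,r1:9,r2:9,r3:8
cycle 2: issue ADD r0<-Add2 // r0:Add2,r1:9,r2:9,r3:8
cycle 3: stall // r0:Add2,r1:9,r2:9,r3:8
cycle 4: CDB Add1=0; issue SUB r0<-Add1 // r0:Add1,r1:9,r2:9,r3:8
cycle 5: CDB Add2=17; issue MUL r1<-Mul1 // r0:Add1,r1:Mul1,r2:9,r3:8
cycle 6: issue ADD r3<-Add2 // r0:Add1,r1:Mul1,r2:9,r3:Add2
cycle 7: stall // r0:Add1,r1:Mul1,r2:9,r3:Add2
cycle 8: CDB Add1=-9; issue ADD r0<-Add1 // r0:Add1,r1:Mul1,r2:9,r3:Add2
cycle 9: CDB Add2=16; issue MUL r3<-Mul2 // r0:Add1,r1:Mul1,r2:9,r3:Mul2
cycle 10: issue SUB r0<-Add2 // r0:Add2,r1:Mul1,r2:9,r3:Mul2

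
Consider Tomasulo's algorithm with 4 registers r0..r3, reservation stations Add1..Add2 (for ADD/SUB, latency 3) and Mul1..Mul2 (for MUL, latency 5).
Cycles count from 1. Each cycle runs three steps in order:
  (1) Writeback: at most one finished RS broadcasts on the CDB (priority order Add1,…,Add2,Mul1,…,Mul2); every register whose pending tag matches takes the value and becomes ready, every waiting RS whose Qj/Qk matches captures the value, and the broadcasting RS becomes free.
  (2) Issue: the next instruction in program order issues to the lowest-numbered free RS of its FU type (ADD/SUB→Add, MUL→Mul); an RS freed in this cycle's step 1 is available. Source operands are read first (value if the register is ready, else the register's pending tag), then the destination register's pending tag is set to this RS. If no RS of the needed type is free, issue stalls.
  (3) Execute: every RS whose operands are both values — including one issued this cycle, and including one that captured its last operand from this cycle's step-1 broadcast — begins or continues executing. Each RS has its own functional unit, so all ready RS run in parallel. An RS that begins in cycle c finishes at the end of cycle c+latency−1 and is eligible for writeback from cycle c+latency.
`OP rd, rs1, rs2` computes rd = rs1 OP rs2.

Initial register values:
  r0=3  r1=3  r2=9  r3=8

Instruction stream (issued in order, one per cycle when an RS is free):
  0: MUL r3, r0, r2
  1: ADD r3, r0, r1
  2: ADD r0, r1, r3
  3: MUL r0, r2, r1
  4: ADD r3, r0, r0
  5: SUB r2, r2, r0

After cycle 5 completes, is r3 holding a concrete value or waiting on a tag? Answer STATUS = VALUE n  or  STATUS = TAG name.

STATUS = TAG Add1

cycle 1: issue MUL r3<-Mul1 // r0:3,r1:3,r2:9,r3:Mul1
cycle 2: issue ADD r3<-Add1 // r0:3,r1:3,r2:9,r3:Add1
cycle 3: issue ADD r0<-Add2 // r0:Add2,r1:3,r2:9,r3:Add1
cycle 4: issue MUL r0<-Mul2 // r0:Mul2,r1:3,r2:9,r3:Add1
cycle 5: CDB Add1=6; issue ADD r3<-Add1 // r0:Mul2,r1:3,r2:9,r3:Add1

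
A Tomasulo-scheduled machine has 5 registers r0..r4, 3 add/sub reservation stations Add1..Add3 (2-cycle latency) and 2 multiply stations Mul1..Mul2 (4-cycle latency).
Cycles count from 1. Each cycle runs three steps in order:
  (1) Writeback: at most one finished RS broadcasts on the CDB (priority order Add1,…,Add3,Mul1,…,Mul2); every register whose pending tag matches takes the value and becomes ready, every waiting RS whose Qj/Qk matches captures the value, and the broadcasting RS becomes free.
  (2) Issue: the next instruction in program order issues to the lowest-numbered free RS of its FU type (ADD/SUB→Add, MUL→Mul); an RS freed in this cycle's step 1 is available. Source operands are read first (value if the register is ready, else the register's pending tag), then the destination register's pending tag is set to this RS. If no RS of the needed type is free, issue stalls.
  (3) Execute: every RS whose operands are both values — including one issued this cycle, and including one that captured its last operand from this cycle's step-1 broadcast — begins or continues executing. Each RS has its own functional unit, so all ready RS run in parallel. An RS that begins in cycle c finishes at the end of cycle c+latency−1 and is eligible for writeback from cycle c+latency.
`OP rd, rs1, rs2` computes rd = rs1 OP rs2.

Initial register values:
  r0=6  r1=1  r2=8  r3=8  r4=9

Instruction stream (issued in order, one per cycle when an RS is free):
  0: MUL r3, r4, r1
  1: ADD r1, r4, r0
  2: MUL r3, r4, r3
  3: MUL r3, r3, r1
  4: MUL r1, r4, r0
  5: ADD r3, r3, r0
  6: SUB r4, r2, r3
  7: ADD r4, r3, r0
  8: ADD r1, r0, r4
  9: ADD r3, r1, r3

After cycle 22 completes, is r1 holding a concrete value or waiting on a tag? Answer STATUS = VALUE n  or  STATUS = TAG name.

c1: issue MUL r3<-Mul1 | r0:6,r1:1,r2:8,r3:Mul1,r4:9
c2: issue ADD r1<-Add1 | r0:6,r1:Add1,r2:8,r3:Mul1,r4:9
c3: issue MUL r3<-Mul2 | r0:6,r1:Add1,r2:8,r3:Mul2,r4:9
c4: CDB Add1=15; stall | r0:6,r1:15,r2:8,r3:Mul2,r4:9
c5: CDB Mul1=9; issue MUL r3<-Mul1 | r0:6,r1:15,r2:8,r3:Mul1,r4:9
c6: stall | r0:6,r1:15,r2:8,r3:Mul1,r4:9
c7: stall | r0:6,r1:15,r2:8,r3:Mul1,r4:9
c8: stall | r0:6,r1:15,r2:8,r3:Mul1,r4:9
c9: CDB Mul2=81; issue MUL r1<-Mul2 | r0:6,r1:Mul2,r2:8,r3:Mul1,r4:9
c10: issue ADD r3<-Add1 | r0:6,r1:Mul2,r2:8,r3:Add1,r4:9
c11: issue SUB r4<-Add2 | r0:6,r1:Mul2,r2:8,r3:Add1,r4:Add2
c12: issue ADD r4<-Add3 | r0:6,r1:Mul2,r2:8,r3:Add1,r4:Add3
c13: CDB Mul1=1215; stall | r0:6,r1:Mul2,r2:8,r3:Add1,r4:Add3
c14: CDB Mul2=54; stall | r0:6,r1:54,r2:8,r3:Add1,r4:Add3
c15: CDB Add1=1221; issue ADD r1<-Add1 | r0:6,r1:Add1,r2:8,r3:1221,r4:Add3
c16: stall | r0:6,r1:Add1,r2:8,r3:1221,r4:Add3
c17: CDB Add2=-1213; issue ADD r3<-Add2 | r0:6,r1:Add1,r2:8,r3:Add2,r4:Add3
c18: CDB Add3=1227 | r0:6,r1:Add1,r2:8,r3:Add2,r4:1227
c19: - | r0:6,r1:Add1,r2:8,r3:Add2,r4:1227
c20: CDB Add1=1233 | r0:6,r1:1233,r2:8,r3:Add2,r4:1227
c21: - | r0:6,r1:1233,r2:8,r3:Add2,r4:1227
c22: CDB Add2=2454 | r0:6,r1:1233,r2:8,r3:2454,r4:1227

STATUS = VALUE 1233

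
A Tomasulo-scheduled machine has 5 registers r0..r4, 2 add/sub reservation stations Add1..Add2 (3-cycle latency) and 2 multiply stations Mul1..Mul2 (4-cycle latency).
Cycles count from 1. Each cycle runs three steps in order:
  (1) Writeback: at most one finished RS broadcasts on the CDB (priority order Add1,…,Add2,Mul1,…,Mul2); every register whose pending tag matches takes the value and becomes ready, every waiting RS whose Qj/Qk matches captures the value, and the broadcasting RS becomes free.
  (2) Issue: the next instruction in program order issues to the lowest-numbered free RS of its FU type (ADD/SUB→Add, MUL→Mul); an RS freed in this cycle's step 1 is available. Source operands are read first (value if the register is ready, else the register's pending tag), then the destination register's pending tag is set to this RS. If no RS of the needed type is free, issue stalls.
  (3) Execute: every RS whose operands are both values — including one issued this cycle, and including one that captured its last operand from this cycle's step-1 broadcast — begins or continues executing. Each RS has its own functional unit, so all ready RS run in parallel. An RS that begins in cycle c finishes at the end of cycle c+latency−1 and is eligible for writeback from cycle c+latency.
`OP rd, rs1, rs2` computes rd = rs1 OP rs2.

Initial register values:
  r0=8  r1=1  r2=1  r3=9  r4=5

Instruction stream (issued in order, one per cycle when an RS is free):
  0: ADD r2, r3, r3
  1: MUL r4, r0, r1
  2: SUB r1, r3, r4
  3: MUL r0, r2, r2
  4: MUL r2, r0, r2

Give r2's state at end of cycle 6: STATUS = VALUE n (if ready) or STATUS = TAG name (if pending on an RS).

STATUS = TAG Mul1

  c1: issue ADD r2<-Add1  regs: r0:8,r1:1,r2:Add1,r3:9,r4:5
  c2: issue MUL r4<-Mul1  regs: r0:8,r1:1,r2:Add1,r3:9,r4:Mul1
  c3: issue SUB r1<-Add2  regs: r0:8,r1:Add2,r2:Add1,r3:9,r4:Mul1
  c4: CDB Add1=18; issue MUL r0<-Mul2  regs: r0:Mul2,r1:Add2,r2:18,r3:9,r4:Mul1
  c5: stall  regs: r0:Mul2,r1:Add2,r2:18,r3:9,r4:Mul1
  c6: CDB Mul1=8; issue MUL r2<-Mul1  regs: r0:Mul2,r1:Add2,r2:Mul1,r3:9,r4:8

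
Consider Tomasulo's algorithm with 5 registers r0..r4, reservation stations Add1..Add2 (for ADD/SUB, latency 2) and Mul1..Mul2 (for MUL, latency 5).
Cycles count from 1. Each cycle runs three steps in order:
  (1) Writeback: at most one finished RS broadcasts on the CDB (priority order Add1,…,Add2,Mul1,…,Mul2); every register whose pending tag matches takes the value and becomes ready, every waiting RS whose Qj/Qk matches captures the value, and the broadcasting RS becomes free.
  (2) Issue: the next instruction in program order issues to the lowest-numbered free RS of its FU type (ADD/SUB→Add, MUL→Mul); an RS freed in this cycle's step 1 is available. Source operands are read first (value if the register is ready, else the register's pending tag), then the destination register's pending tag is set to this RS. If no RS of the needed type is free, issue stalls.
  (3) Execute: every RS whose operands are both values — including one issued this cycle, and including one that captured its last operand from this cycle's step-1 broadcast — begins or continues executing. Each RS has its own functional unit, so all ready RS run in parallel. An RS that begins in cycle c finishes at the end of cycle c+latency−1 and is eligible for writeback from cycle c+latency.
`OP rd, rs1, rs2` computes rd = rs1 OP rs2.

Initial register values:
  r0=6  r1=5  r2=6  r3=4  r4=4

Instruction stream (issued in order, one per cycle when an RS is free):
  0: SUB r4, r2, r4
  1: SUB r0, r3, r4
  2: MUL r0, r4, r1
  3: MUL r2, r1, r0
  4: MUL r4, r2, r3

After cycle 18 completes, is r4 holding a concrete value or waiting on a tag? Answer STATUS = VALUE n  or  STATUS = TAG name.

cycle 1: issue SUB r4<-Add1 // r0:6,r1:5,r2:6,r3:4,r4:Add1
cycle 2: issue SUB r0<-Add2 // r0:Add2,r1:5,r2:6,r3:4,r4:Add1
cycle 3: CDB Add1=2; issue MUL r0<-Mul1 // r0:Mul1,r1:5,r2:6,r3:4,r4:2
cycle 4: issue MUL r2<-Mul2 // r0:Mul1,r1:5,r2:Mul2,r3:4,r4:2
cycle 5: CDB Add2=2; stall // r0:Mul1,r1:5,r2:Mul2,r3:4,r4:2
cycle 6: stall // r0:Mul1,r1:5,r2:Mul2,r3:4,r4:2
cycle 7: stall // r0:Mul1,r1:5,r2:Mul2,r3:4,r4:2
cycle 8: CDB Mul1=10; issue MUL r4<-Mul1 // r0:10,r1:5,r2:Mul2,r3:4,r4:Mul1
cycle 9: - // r0:10,r1:5,r2:Mul2,r3:4,r4:Mul1
cycle 10: - // r0:10,r1:5,r2:Mul2,r3:4,r4:Mul1
cycle 11: - // r0:10,r1:5,r2:Mul2,r3:4,r4:Mul1
cycle 12: - // r0:10,r1:5,r2:Mul2,r3:4,r4:Mul1
cycle 13: CDB Mul2=50 // r0:10,r1:5,r2:50,r3:4,r4:Mul1
cycle 14: - // r0:10,r1:5,r2:50,r3:4,r4:Mul1
cycle 15: - // r0:10,r1:5,r2:50,r3:4,r4:Mul1
cycle 16: - // r0:10,r1:5,r2:50,r3:4,r4:Mul1
cycle 17: - // r0:10,r1:5,r2:50,r3:4,r4:Mul1
cycle 18: CDB Mul1=200 // r0:10,r1:5,r2:50,r3:4,r4:200

STATUS = VALUE 200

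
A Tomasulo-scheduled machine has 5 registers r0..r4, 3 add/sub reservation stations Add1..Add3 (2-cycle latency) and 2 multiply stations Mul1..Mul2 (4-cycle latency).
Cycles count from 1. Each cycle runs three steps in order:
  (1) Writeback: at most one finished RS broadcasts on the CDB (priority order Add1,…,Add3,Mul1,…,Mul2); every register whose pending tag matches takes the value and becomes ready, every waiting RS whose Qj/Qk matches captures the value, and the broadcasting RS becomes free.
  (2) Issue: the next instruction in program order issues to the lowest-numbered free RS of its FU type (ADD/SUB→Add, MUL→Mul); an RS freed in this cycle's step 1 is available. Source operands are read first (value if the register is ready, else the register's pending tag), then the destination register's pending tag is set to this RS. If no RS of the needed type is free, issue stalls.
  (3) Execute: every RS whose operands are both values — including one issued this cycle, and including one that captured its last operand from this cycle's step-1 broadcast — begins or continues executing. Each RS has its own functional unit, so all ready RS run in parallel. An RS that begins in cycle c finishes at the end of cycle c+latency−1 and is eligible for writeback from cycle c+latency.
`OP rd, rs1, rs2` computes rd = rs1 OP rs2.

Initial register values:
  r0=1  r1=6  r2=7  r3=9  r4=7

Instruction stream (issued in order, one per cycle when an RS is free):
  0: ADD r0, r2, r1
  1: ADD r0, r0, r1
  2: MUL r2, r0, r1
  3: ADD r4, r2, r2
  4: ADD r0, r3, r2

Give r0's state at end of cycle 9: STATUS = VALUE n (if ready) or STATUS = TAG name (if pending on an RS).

cycle 1: issue ADD r0<-Add1 // r0:Add1,r1:6,r2:7,r3:9,r4:7
cycle 2: issue ADD r0<-Add2 // r0:Add2,r1:6,r2:7,r3:9,r4:7
cycle 3: CDB Add1=13; issue MUL r2<-Mul1 // r0:Add2,r1:6,r2:Mul1,r3:9,r4:7
cycle 4: issue ADD r4<-Add1 // r0:Add2,r1:6,r2:Mul1,r3:9,r4:Add1
cycle 5: CDB Add2=19; issue ADD r0<-Add2 // r0:Add2,r1:6,r2:Mul1,r3:9,r4:Add1
cycle 6: - // r0:Add2,r1:6,r2:Mul1,r3:9,r4:Add1
cycle 7: - // r0:Add2,r1:6,r2:Mul1,r3:9,r4:Add1
cycle 8: - // r0:Add2,r1:6,r2:Mul1,r3:9,r4:Add1
cycle 9: CDB Mul1=114 // r0:Add2,r1:6,r2:114,r3:9,r4:Add1

STATUS = TAG Add2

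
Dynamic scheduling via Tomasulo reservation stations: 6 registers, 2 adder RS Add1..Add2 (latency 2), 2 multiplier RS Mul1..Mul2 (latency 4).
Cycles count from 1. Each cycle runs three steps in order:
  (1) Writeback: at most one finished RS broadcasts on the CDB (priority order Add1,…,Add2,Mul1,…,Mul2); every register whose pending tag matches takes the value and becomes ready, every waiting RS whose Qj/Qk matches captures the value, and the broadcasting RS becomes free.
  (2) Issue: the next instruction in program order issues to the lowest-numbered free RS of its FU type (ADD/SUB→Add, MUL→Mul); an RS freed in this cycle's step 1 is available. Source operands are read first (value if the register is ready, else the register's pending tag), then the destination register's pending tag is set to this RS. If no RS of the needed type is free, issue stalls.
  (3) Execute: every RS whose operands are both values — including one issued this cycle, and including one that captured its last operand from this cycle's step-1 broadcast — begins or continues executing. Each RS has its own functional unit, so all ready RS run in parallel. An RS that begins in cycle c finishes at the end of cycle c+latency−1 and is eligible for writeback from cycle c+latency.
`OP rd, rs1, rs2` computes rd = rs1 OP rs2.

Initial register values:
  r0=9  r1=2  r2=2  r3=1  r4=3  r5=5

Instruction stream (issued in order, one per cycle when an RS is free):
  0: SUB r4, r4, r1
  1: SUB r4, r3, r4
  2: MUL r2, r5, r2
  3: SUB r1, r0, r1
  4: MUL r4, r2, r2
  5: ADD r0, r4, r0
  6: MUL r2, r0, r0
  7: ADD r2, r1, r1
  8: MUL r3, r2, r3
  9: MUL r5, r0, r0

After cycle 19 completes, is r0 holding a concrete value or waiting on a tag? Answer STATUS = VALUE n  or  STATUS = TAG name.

STATUS = VALUE 109

cycle 1: issue SUB r4<-Add1 // r0:9,r1:2,r2:2,r3:1,r4:Add1,r5:5
cycle 2: issue SUB r4<-Add2 // r0:9,r1:2,r2:2,r3:1,r4:Add2,r5:5
cycle 3: CDB Add1=1; issue MUL r2<-Mul1 // r0:9,r1:2,r2:Mul1,r3:1,r4:Add2,r5:5
cycle 4: issue SUB r1<-Add1 // r0:9,r1:Add1,r2:Mul1,r3:1,r4:Add2,r5:5
cycle 5: CDB Add2=0; issue MUL r4<-Mul2 // r0:9,r1:Add1,r2:Mul1,r3:1,r4:Mul2,r5:5
cycle 6: CDB Add1=7; issue ADD r0<-Add1 // r0:Add1,r1:7,r2:Mul1,r3:1,r4:Mul2,r5:5
cycle 7: CDB Mul1=10; issue MUL r2<-Mul1 // r0:Add1,r1:7,r2:Mul1,r3:1,r4:Mul2,r5:5
cycle 8: issue ADD r2<-Add2 // r0:Add1,r1:7,r2:Add2,r3:1,r4:Mul2,r5:5
cycle 9: stall // r0:Add1,r1:7,r2:Add2,r3:1,r4:Mul2,r5:5
cycle 10: CDB Add2=14; stall // r0:Add1,r1:7,r2:14,r3:1,r4:Mul2,r5:5
cycle 11: CDB Mul2=100; issue MUL r3<-Mul2 // r0:Add1,r1:7,r2:14,r3:Mul2,r4:100,r5:5
cycle 12: stall // r0:Add1,r1:7,r2:14,r3:Mul2,r4:100,r5:5
cycle 13: CDB Add1=109; stall // r0:109,r1:7,r2:14,r3:Mul2,r4:100,r5:5
cycle 14: stall // r0:109,r1:7,r2:14,r3:Mul2,r4:100,r5:5
cycle 15: CDB Mul2=14; issue MUL r5<-Mul2 // r0:109,r1:7,r2:14,r3:14,r4:100,r5:Mul2
cycle 16: - // r0:109,r1:7,r2:14,r3:14,r4:100,r5:Mul2
cycle 17: CDB Mul1=11881 // r0:109,r1:7,r2:14,r3:14,r4:100,r5:Mul2
cycle 18: - // r0:109,r1:7,r2:14,r3:14,r4:100,r5:Mul2
cycle 19: CDB Mul2=11881 // r0:109,r1:7,r2:14,r3:14,r4:100,r5:11881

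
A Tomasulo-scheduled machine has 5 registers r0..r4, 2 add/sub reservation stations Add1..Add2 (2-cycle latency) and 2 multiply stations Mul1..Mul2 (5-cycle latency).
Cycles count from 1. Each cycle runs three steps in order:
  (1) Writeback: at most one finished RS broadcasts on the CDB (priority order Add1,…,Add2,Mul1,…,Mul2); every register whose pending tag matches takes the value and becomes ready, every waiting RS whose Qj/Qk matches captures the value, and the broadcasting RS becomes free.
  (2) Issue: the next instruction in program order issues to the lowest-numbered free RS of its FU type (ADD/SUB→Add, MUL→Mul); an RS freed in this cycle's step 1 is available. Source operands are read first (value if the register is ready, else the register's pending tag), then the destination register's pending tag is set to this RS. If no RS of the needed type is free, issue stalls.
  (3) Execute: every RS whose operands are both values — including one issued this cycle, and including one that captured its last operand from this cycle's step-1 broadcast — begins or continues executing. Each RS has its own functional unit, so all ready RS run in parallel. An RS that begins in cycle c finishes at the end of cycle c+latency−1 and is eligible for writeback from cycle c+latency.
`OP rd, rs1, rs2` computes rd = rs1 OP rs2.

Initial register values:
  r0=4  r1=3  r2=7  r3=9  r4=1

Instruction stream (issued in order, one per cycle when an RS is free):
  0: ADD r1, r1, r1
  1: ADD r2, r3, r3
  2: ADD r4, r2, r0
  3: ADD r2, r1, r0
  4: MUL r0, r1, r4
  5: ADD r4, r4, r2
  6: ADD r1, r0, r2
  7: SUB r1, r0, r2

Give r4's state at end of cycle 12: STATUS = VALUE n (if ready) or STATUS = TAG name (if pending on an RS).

STATUS = VALUE 32

cycle 1: issue ADD r1<-Add1 // r0:4,r1:Add1,r2:7,r3:9,r4:1
cycle 2: issue ADD r2<-Add2 // r0:4,r1:Add1,r2:Add2,r3:9,r4:1
cycle 3: CDB Add1=6; issue ADD r4<-Add1 // r0:4,r1:6,r2:Add2,r3:9,r4:Add1
cycle 4: CDB Add2=18; issue ADD r2<-Add2 // r0:4,r1:6,r2:Add2,r3:9,r4:Add1
cycle 5: issue MUL r0<-Mul1 // r0:Mul1,r1:6,r2:Add2,r3:9,r4:Add1
cycle 6: CDB Add1=22; issue ADD r4<-Add1 // r0:Mul1,r1:6,r2:Add2,r3:9,r4:Add1
cycle 7: CDB Add2=10; issue ADD r1<-Add2 // r0:Mul1,r1:Add2,r2:10,r3:9,r4:Add1
cycle 8: stall // r0:Mul1,r1:Add2,r2:10,r3:9,r4:Add1
cycle 9: CDB Add1=32; issue SUB r1<-Add1 // r0:Mul1,r1:Add1,r2:10,r3:9,r4:32
cycle 10: - // r0:Mul1,r1:Add1,r2:10,r3:9,r4:32
cycle 11: CDB Mul1=132 // r0:132,r1:Add1,r2:10,r3:9,r4:32
cycle 12: - // r0:132,r1:Add1,r2:10,r3:9,r4:32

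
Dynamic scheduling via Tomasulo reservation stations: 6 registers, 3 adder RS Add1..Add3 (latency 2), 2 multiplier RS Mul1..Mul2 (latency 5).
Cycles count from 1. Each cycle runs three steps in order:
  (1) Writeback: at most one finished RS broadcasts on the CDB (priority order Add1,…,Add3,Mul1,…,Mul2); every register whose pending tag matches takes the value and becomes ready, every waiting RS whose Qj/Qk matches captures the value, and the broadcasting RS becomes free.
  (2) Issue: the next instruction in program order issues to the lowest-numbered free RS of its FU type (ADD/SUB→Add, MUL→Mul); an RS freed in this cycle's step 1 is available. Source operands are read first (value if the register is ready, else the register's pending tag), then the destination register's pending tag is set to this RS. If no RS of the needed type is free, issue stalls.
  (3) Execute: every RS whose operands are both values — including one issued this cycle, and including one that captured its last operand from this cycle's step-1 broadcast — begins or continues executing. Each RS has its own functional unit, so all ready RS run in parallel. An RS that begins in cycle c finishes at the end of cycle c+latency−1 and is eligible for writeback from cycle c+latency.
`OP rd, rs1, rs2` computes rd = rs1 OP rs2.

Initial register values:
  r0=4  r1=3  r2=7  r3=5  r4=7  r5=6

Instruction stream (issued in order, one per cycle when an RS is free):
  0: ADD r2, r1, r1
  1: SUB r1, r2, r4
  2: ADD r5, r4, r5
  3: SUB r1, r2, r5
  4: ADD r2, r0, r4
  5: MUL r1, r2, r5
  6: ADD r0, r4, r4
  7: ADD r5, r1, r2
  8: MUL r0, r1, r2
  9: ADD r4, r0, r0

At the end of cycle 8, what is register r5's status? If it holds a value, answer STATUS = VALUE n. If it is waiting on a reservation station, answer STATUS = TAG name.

  c1: issue ADD r2<-Add1  regs: r0:4,r1:3,r2:Add1,r3:5,r4:7,r5:6
  c2: issue SUB r1<-Add2  regs: r0:4,r1:Add2,r2:Add1,r3:5,r4:7,r5:6
  c3: CDB Add1=6; issue ADD r5<-Add1  regs: r0:4,r1:Add2,r2:6,r3:5,r4:7,r5:Add1
  c4: issue SUB r1<-Add3  regs: r0:4,r1:Add3,r2:6,r3:5,r4:7,r5:Add1
  c5: CDB Add1=13; issue ADD r2<-Add1  regs: r0:4,r1:Add3,r2:Add1,r3:5,r4:7,r5:13
  c6: CDB Add2=-1; issue MUL r1<-Mul1  regs: r0:4,r1:Mul1,r2:Add1,r3:5,r4:7,r5:13
  c7: CDB Add1=11; issue ADD r0<-Add1  regs: r0:Add1,r1:Mul1,r2:11,r3:5,r4:7,r5:13
  c8: CDB Add3=-7; issue ADD r5<-Add2  regs: r0:Add1,r1:Mul1,r2:11,r3:5,r4:7,r5:Add2

STATUS = TAG Add2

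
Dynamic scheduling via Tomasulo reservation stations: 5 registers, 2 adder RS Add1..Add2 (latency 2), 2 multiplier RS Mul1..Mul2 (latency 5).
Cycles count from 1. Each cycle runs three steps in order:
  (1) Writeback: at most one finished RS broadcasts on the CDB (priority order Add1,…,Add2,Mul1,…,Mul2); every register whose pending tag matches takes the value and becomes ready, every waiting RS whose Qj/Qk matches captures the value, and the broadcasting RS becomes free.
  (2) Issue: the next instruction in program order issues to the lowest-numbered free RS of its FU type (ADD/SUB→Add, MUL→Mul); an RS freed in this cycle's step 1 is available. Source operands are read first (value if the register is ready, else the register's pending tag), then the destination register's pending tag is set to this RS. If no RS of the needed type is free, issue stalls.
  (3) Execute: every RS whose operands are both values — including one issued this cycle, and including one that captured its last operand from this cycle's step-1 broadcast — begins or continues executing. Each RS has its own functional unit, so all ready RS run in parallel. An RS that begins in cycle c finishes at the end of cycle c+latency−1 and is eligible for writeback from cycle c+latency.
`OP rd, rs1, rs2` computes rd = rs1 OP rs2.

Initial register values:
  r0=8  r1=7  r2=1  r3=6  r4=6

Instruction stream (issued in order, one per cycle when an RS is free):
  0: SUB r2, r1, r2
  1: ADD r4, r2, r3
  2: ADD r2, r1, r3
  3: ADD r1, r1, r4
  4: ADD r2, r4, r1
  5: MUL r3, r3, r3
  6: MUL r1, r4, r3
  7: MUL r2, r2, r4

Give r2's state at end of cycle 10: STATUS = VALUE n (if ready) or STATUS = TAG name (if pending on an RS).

STATUS = VALUE 31

cycle 1: issue SUB r2<-Add1 // r0:8,r1:7,r2:Add1,r3:6,r4:6
cycle 2: issue ADD r4<-Add2 // r0:8,r1:7,r2:Add1,r3:6,r4:Add2
cycle 3: CDB Add1=6; issue ADD r2<-Add1 // r0:8,r1:7,r2:Add1,r3:6,r4:Add2
cycle 4: stall // r0:8,r1:7,r2:Add1,r3:6,r4:Add2
cycle 5: CDB Add1=13; issue ADD r1<-Add1 // r0:8,r1:Add1,r2:13,r3:6,r4:Add2
cycle 6: CDB Add2=12; issue ADD r2<-Add2 // r0:8,r1:Add1,r2:Add2,r3:6,r4:12
cycle 7: issue MUL r3<-Mul1 // r0:8,r1:Add1,r2:Add2,r3:Mul1,r4:12
cycle 8: CDB Add1=19; issue MUL r1<-Mul2 // r0:8,r1:Mul2,r2:Add2,r3:Mul1,r4:12
cycle 9: stall // r0:8,r1:Mul2,r2:Add2,r3:Mul1,r4:12
cycle 10: CDB Add2=31; stall // r0:8,r1:Mul2,r2:31,r3:Mul1,r4:12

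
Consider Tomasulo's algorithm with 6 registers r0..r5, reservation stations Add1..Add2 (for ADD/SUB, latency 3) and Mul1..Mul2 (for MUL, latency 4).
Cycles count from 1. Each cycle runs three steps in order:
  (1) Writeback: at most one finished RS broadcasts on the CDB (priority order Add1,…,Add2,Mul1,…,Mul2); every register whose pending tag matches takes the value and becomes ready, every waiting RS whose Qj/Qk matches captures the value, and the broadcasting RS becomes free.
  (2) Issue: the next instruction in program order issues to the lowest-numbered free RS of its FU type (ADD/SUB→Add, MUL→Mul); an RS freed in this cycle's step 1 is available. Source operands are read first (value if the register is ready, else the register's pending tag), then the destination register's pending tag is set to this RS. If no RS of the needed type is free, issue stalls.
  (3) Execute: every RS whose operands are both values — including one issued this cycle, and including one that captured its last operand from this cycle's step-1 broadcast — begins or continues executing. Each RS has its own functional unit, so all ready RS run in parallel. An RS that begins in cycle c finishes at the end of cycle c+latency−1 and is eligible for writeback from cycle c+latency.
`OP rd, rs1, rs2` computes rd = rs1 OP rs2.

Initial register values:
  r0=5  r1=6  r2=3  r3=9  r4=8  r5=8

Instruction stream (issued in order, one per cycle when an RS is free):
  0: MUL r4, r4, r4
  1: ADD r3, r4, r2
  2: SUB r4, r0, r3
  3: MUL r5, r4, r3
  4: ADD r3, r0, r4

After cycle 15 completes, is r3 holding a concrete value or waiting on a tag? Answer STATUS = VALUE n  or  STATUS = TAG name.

c1: issue MUL r4<-Mul1 | r0:5,r1:6,r2:3,r3:9,r4:Mul1,r5:8
c2: issue ADD r3<-Add1 | r0:5,r1:6,r2:3,r3:Add1,r4:Mul1,r5:8
c3: issue SUB r4<-Add2 | r0:5,r1:6,r2:3,r3:Add1,r4:Add2,r5:8
c4: issue MUL r5<-Mul2 | r0:5,r1:6,r2:3,r3:Add1,r4:Add2,r5:Mul2
c5: CDB Mul1=64; stall | r0:5,r1:6,r2:3,r3:Add1,r4:Add2,r5:Mul2
c6: stall | r0:5,r1:6,r2:3,r3:Add1,r4:Add2,r5:Mul2
c7: stall | r0:5,r1:6,r2:3,r3:Add1,r4:Add2,r5:Mul2
c8: CDB Add1=67; issue ADD r3<-Add1 | r0:5,r1:6,r2:3,r3:Add1,r4:Add2,r5:Mul2
c9: - | r0:5,r1:6,r2:3,r3:Add1,r4:Add2,r5:Mul2
c10: - | r0:5,r1:6,r2:3,r3:Add1,r4:Add2,r5:Mul2
c11: CDB Add2=-62 | r0:5,r1:6,r2:3,r3:Add1,r4:-62,r5:Mul2
c12: - | r0:5,r1:6,r2:3,r3:Add1,r4:-62,r5:Mul2
c13: - | r0:5,r1:6,r2:3,r3:Add1,r4:-62,r5:Mul2
c14: CDB Add1=-57 | r0:5,r1:6,r2:3,r3:-57,r4:-62,r5:Mul2
c15: CDB Mul2=-4154 | r0:5,r1:6,r2:3,r3:-57,r4:-62,r5:-4154

STATUS = VALUE -57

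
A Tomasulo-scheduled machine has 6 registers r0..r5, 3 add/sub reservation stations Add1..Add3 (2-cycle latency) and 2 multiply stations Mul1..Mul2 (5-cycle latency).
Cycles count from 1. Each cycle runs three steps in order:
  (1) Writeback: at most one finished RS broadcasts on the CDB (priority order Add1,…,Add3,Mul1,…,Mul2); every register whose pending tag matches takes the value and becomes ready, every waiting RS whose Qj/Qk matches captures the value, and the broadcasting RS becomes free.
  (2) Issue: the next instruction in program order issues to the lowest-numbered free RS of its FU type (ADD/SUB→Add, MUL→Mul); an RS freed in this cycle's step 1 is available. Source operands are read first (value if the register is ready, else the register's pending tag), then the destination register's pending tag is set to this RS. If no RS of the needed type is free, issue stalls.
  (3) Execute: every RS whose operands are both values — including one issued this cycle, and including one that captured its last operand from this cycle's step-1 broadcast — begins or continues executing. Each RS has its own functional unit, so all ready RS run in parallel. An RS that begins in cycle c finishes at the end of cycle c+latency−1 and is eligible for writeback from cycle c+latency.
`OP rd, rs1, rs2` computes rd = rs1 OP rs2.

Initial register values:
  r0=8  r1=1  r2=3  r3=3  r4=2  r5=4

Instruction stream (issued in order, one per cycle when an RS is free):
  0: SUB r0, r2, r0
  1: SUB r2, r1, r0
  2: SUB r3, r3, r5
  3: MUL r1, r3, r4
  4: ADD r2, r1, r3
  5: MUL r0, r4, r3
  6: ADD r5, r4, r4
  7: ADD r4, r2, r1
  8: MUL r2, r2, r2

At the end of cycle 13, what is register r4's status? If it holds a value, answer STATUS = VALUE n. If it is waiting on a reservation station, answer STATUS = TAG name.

cycle 1: issue SUB r0<-Add1 // r0:Add1,r1:1,r2:3,r3:3,r4:2,r5:4
cycle 2: issue SUB r2<-Add2 // r0:Add1,r1:1,r2:Add2,r3:3,r4:2,r5:4
cycle 3: CDB Add1=-5; issue SUB r3<-Add1 // r0:-5,r1:1,r2:Add2,r3:Add1,r4:2,r5:4
cycle 4: issue MUL r1<-Mul1 // r0:-5,r1:Mul1,r2:Add2,r3:Add1,r4:2,r5:4
cycle 5: CDB Add1=-1; issue ADD r2<-Add1 // r0:-5,r1:Mul1,r2:Add1,r3:-1,r4:2,r5:4
cycle 6: CDB Add2=6; issue MUL r0<-Mul2 // r0:Mul2,r1:Mul1,r2:Add1,r3:-1,r4:2,r5:4
cycle 7: issue ADD r5<-Add2 // r0:Mul2,r1:Mul1,r2:Add1,r3:-1,r4:2,r5:Add2
cycle 8: issue ADD r4<-Add3 // r0:Mul2,r1:Mul1,r2:Add1,r3:-1,r4:Add3,r5:Add2
cycle 9: CDB Add2=4; stall // r0:Mul2,r1:Mul1,r2:Add1,r3:-1,r4:Add3,r5:4
cycle 10: CDB Mul1=-2; issue MUL r2<-Mul1 // r0:Mul2,r1:-2,r2:Mul1,r3:-1,r4:Add3,r5:4
cycle 11: CDB Mul2=-2 // r0:-2,r1:-2,r2:Mul1,r3:-1,r4:Add3,r5:4
cycle 12: CDB Add1=-3 // r0:-2,r1:-2,r2:Mul1,r3:-1,r4:Add3,r5:4
cycle 13: - // r0:-2,r1:-2,r2:Mul1,r3:-1,r4:Add3,r5:4

STATUS = TAG Add3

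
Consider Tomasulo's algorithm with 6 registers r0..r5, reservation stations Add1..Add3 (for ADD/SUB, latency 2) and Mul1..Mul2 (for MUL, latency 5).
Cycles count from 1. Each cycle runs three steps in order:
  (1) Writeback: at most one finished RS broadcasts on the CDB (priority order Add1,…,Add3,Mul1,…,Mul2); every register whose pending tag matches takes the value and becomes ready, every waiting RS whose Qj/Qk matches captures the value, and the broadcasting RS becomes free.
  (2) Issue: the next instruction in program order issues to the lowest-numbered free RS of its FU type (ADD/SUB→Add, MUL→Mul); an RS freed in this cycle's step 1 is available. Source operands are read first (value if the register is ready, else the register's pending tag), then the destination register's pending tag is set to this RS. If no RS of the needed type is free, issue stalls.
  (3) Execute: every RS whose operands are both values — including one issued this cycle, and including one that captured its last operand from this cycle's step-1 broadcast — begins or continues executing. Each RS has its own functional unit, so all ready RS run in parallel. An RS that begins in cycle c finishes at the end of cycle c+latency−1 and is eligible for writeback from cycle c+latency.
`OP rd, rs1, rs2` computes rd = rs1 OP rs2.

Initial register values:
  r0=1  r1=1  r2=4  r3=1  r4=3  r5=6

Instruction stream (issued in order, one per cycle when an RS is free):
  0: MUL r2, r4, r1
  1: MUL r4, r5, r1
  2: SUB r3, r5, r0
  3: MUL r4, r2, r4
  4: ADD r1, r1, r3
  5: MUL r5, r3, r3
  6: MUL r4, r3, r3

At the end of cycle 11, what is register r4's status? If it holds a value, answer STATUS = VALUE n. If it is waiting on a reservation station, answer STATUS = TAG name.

cycle 1: issue MUL r2<-Mul1 // r0:1,r1:1,r2:Mul1,r3:1,r4:3,r5:6
cycle 2: issue MUL r4<-Mul2 // r0:1,r1:1,r2:Mul1,r3:1,r4:Mul2,r5:6
cycle 3: issue SUB r3<-Add1 // r0:1,r1:1,r2:Mul1,r3:Add1,r4:Mul2,r5:6
cycle 4: stall // r0:1,r1:1,r2:Mul1,r3:Add1,r4:Mul2,r5:6
cycle 5: CDB Add1=5; stall // r0:1,r1:1,r2:Mul1,r3:5,r4:Mul2,r5:6
cycle 6: CDB Mul1=3; issue MUL r4<-Mul1 // r0:1,r1:1,r2:3,r3:5,r4:Mul1,r5:6
cycle 7: CDB Mul2=6; issue ADD r1<-Add1 // r0:1,r1:Add1,r2:3,r3:5,r4:Mul1,r5:6
cycle 8: issue MUL r5<-Mul2 // r0:1,r1:Add1,r2:3,r3:5,r4:Mul1,r5:Mul2
cycle 9: CDB Add1=6; stall // r0:1,r1:6,r2:3,r3:5,r4:Mul1,r5:Mul2
cycle 10: stall // r0:1,r1:6,r2:3,r3:5,r4:Mul1,r5:Mul2
cycle 11: stall // r0:1,r1:6,r2:3,r3:5,r4:Mul1,r5:Mul2

STATUS = TAG Mul1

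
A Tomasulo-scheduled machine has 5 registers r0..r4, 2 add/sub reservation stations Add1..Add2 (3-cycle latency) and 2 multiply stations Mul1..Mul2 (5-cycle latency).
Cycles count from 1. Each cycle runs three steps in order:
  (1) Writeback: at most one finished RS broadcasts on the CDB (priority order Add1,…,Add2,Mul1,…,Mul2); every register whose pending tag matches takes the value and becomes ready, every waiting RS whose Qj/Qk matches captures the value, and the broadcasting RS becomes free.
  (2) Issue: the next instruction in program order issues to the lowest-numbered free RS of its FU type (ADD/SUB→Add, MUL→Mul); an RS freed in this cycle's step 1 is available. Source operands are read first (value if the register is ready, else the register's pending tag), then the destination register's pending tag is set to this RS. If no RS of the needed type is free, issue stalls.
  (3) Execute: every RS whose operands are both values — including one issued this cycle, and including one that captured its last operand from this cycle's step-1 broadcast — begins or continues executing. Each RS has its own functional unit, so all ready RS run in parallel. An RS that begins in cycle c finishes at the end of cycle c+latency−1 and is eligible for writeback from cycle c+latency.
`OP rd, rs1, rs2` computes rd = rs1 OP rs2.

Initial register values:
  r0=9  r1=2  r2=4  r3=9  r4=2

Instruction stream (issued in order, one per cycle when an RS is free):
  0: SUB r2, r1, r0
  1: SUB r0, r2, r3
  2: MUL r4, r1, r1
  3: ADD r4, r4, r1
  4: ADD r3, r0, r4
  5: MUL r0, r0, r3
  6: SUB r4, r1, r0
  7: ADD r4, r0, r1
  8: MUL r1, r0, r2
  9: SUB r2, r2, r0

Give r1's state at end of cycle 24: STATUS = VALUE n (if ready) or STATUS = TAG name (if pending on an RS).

c1: issue SUB r2<-Add1 | r0:9,r1:2,r2:Add1,r3:9,r4:2
c2: issue SUB r0<-Add2 | r0:Add2,r1:2,r2:Add1,r3:9,r4:2
c3: issue MUL r4<-Mul1 | r0:Add2,r1:2,r2:Add1,r3:9,r4:Mul1
c4: CDB Add1=-7; issue ADD r4<-Add1 | r0:Add2,r1:2,r2:-7,r3:9,r4:Add1
c5: stall | r0:Add2,r1:2,r2:-7,r3:9,r4:Add1
c6: stall | r0:Add2,r1:2,r2:-7,r3:9,r4:Add1
c7: CDB Add2=-16; issue ADD r3<-Add2 | r0:-16,r1:2,r2:-7,r3:Add2,r4:Add1
c8: CDB Mul1=4; issue MUL r0<-Mul1 | r0:Mul1,r1:2,r2:-7,r3:Add2,r4:Add1
c9: stall | r0:Mul1,r1:2,r2:-7,r3:Add2,r4:Add1
c10: stall | r0:Mul1,r1:2,r2:-7,r3:Add2,r4:Add1
c11: CDB Add1=6; issue SUB r4<-Add1 | r0:Mul1,r1:2,r2:-7,r3:Add2,r4:Add1
c12: stall | r0:Mul1,r1:2,r2:-7,r3:Add2,r4:Add1
c13: stall | r0:Mul1,r1:2,r2:-7,r3:Add2,r4:Add1
c14: CDB Add2=-10; issue ADD r4<-Add2 | r0:Mul1,r1:2,r2:-7,r3:-10,r4:Add2
c15: issue MUL r1<-Mul2 | r0:Mul1,r1:Mul2,r2:-7,r3:-10,r4:Add2
c16: stall | r0:Mul1,r1:Mul2,r2:-7,r3:-10,r4:Add2
c17: stall | r0:Mul1,r1:Mul2,r2:-7,r3:-10,r4:Add2
c18: stall | r0:Mul1,r1:Mul2,r2:-7,r3:-10,r4:Add2
c19: CDB Mul1=160; stall | r0:160,r1:Mul2,r2:-7,r3:-10,r4:Add2
c20: stall | r0:160,r1:Mul2,r2:-7,r3:-10,r4:Add2
c21: stall | r0:160,r1:Mul2,r2:-7,r3:-10,r4:Add2
c22: CDB Add1=-158; issue SUB r2<-Add1 | r0:160,r1:Mul2,r2:Add1,r3:-10,r4:Add2
c23: CDB Add2=162 | r0:160,r1:Mul2,r2:Add1,r3:-10,r4:162
c24: CDB Mul2=-1120 | r0:160,r1:-1120,r2:Add1,r3:-10,r4:162

STATUS = VALUE -1120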